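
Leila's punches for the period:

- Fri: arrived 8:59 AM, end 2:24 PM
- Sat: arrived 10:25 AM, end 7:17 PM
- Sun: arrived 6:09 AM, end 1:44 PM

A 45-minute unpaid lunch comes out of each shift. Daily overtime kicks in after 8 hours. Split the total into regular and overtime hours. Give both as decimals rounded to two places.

Regular 19.50 hours, overtime 0.12 hours

Fri: 8:59 AM–2:24 PM = 5 h 25 min; less 45 min break → 4 h 40 min
Sat: 10:25 AM–7:17 PM = 8 h 52 min; less 45 min break → 8 h 7 min
Sun: 6:09 AM–1:44 PM = 7 h 35 min; less 45 min break → 6 h 50 min
Fri reg 4 h 40 min / OT 0 h 0 min; Sat reg 8 h 0 min / OT 0 h 7 min; Sun reg 6 h 50 min / OT 0 h 0 min.
Totals: regular 19 h 30 min, overtime 0 h 7 min.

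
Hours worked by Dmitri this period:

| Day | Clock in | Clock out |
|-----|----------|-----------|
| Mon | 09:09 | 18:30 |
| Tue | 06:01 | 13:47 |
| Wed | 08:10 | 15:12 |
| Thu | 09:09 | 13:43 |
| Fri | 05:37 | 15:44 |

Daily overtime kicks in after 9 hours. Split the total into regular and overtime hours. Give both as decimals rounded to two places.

Regular 37.37 hours, overtime 1.47 hours

Mon: 09:09–18:30 = 9 h 21 min
Tue: 06:01–13:47 = 7 h 46 min
Wed: 08:10–15:12 = 7 h 2 min
Thu: 09:09–13:43 = 4 h 34 min
Fri: 05:37–15:44 = 10 h 7 min
Mon reg 9 h 0 min / OT 0 h 21 min; Tue reg 7 h 46 min / OT 0 h 0 min; Wed reg 7 h 2 min / OT 0 h 0 min; Thu reg 4 h 34 min / OT 0 h 0 min; Fri reg 9 h 0 min / OT 1 h 7 min.
Totals: regular 37 h 22 min, overtime 1 h 28 min.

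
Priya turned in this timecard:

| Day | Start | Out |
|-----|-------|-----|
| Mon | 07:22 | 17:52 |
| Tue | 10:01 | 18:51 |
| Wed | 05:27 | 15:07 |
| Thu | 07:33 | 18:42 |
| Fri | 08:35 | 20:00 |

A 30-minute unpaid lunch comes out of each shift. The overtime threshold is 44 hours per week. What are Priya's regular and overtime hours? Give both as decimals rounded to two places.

Regular 44.00 hours, overtime 5.07 hours

Mon: 07:22–17:52 = 10 h 30 min; less 30 min break → 10 h 0 min
Tue: 10:01–18:51 = 8 h 50 min; less 30 min break → 8 h 20 min
Wed: 05:27–15:07 = 9 h 40 min; less 30 min break → 9 h 10 min
Thu: 07:33–18:42 = 11 h 9 min; less 30 min break → 10 h 39 min
Fri: 08:35–20:00 = 11 h 25 min; less 30 min break → 10 h 55 min
Total worked: 49 h 4 min = 49.07 h.
Threshold 44 h → overtime 5 h 4 min, regular 44 h 0 min.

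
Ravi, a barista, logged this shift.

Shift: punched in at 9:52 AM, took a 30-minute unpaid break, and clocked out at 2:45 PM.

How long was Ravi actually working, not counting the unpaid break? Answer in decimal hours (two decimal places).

Shift: 9:52 AM–2:45 PM = 4 h 53 min; less 30 min break → 4 h 23 min

4.38 hours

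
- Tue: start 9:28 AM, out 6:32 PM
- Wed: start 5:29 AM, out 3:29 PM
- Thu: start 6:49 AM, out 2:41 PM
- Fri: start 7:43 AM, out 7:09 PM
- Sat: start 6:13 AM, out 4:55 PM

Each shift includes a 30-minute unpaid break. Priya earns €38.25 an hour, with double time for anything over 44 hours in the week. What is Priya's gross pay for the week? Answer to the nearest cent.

Tue: 9:28 AM–6:32 PM = 9 h 4 min; less 30 min break → 8 h 34 min
Wed: 5:29 AM–3:29 PM = 10 h 0 min; less 30 min break → 9 h 30 min
Thu: 6:49 AM–2:41 PM = 7 h 52 min; less 30 min break → 7 h 22 min
Fri: 7:43 AM–7:09 PM = 11 h 26 min; less 30 min break → 10 h 56 min
Sat: 6:13 AM–4:55 PM = 10 h 42 min; less 30 min break → 10 h 12 min
Total worked: 46 h 34 min = 2794 min.
Regular 44 h 0 min = 2640 min at €38.25/h; overtime 2 h 34 min = 154 min at €76.50/h.
Pay = (2640 × €38.25 + 154 × €76.50) ÷ 60 = €1879.35.

€1879.35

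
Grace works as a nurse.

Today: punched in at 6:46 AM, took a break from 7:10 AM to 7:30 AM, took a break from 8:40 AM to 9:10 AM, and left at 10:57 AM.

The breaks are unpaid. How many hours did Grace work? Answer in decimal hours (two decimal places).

3.35 hours

Today: 6:46 AM–10:57 AM = 4 h 11 min; less 50 min break → 3 h 21 min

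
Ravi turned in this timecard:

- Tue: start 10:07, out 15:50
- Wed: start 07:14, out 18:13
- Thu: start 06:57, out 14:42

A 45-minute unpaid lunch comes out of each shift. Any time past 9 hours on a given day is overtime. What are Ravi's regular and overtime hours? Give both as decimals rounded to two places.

Tue: 10:07–15:50 = 5 h 43 min; less 45 min break → 4 h 58 min
Wed: 07:14–18:13 = 10 h 59 min; less 45 min break → 10 h 14 min
Thu: 06:57–14:42 = 7 h 45 min; less 45 min break → 7 h 0 min
Tue reg 4 h 58 min / OT 0 h 0 min; Wed reg 9 h 0 min / OT 1 h 14 min; Thu reg 7 h 0 min / OT 0 h 0 min.
Totals: regular 20 h 58 min, overtime 1 h 14 min.

Regular 20.97 hours, overtime 1.23 hours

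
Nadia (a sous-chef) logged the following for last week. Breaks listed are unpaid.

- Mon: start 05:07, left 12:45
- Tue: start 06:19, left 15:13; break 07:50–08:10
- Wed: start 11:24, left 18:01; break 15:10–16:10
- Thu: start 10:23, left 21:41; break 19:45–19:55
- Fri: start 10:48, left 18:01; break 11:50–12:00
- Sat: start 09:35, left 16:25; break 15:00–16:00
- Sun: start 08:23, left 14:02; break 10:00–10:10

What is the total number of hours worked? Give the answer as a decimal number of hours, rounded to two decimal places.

Mon: 05:07–12:45 = 7 h 38 min
Tue: 06:19–15:13 = 8 h 54 min; less 20 min break → 8 h 34 min
Wed: 11:24–18:01 = 6 h 37 min; less 60 min break → 5 h 37 min
Thu: 10:23–21:41 = 11 h 18 min; less 10 min break → 11 h 8 min
Fri: 10:48–18:01 = 7 h 13 min; less 10 min break → 7 h 3 min
Sat: 09:35–16:25 = 6 h 50 min; less 60 min break → 5 h 50 min
Sun: 08:23–14:02 = 5 h 39 min; less 10 min break → 5 h 29 min
Total: 7 h 38 min + 8 h 34 min + 5 h 37 min + 11 h 8 min + 7 h 3 min + 5 h 50 min + 5 h 29 min = 51 h 19 min.

51.32 hours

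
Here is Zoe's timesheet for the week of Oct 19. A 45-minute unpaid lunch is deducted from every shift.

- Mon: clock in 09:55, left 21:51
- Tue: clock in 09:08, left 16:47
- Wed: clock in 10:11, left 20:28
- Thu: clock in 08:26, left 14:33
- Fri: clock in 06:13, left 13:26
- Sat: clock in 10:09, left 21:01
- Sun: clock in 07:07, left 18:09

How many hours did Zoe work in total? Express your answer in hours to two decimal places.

59.85 hours

Mon: 09:55–21:51 = 11 h 56 min; less 45 min break → 11 h 11 min
Tue: 09:08–16:47 = 7 h 39 min; less 45 min break → 6 h 54 min
Wed: 10:11–20:28 = 10 h 17 min; less 45 min break → 9 h 32 min
Thu: 08:26–14:33 = 6 h 7 min; less 45 min break → 5 h 22 min
Fri: 06:13–13:26 = 7 h 13 min; less 45 min break → 6 h 28 min
Sat: 10:09–21:01 = 10 h 52 min; less 45 min break → 10 h 7 min
Sun: 07:07–18:09 = 11 h 2 min; less 45 min break → 10 h 17 min
Total: 11 h 11 min + 6 h 54 min + 9 h 32 min + 5 h 22 min + 6 h 28 min + 10 h 7 min + 10 h 17 min = 59 h 51 min.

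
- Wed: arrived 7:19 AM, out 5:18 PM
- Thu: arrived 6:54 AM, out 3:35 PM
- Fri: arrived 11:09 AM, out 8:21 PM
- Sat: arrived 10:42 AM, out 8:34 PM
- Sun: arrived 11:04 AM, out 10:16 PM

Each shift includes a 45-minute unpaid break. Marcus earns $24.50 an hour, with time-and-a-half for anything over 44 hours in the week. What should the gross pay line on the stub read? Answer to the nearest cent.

$1121.49

Wed: 7:19 AM–5:18 PM = 9 h 59 min; less 45 min break → 9 h 14 min
Thu: 6:54 AM–3:35 PM = 8 h 41 min; less 45 min break → 7 h 56 min
Fri: 11:09 AM–8:21 PM = 9 h 12 min; less 45 min break → 8 h 27 min
Sat: 10:42 AM–8:34 PM = 9 h 52 min; less 45 min break → 9 h 7 min
Sun: 11:04 AM–10:16 PM = 11 h 12 min; less 45 min break → 10 h 27 min
Total worked: 45 h 11 min = 2711 min.
Regular 44 h 0 min = 2640 min at $24.50/h; overtime 1 h 11 min = 71 min at $36.75/h.
Pay = (2640 × $24.50 + 71 × $36.75) ÷ 60 = $1121.49.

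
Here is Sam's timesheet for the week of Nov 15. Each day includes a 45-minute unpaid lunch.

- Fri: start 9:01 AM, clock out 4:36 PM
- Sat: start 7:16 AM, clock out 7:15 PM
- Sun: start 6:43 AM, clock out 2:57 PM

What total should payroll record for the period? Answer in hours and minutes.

Fri: 9:01 AM–4:36 PM = 7 h 35 min; less 45 min break → 6 h 50 min
Sat: 7:16 AM–7:15 PM = 11 h 59 min; less 45 min break → 11 h 14 min
Sun: 6:43 AM–2:57 PM = 8 h 14 min; less 45 min break → 7 h 29 min
Total: 6 h 50 min + 11 h 14 min + 7 h 29 min = 25 h 33 min.

25 h 33 min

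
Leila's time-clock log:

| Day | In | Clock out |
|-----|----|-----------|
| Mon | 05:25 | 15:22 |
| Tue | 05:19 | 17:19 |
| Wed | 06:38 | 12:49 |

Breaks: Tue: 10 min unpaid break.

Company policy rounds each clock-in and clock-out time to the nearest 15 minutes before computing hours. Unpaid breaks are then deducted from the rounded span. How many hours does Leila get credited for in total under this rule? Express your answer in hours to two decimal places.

Mon: in 05:25→05:30, out 15:22→15:15; 9 h 45 min
Tue: in 05:19→05:15, out 17:19→17:15; 12 h 0 min − 10 min = 11 h 50 min
Wed: in 06:38→06:45, out 12:49→12:45; 6 h 0 min
Total credited: 27 h 35 min.

27.58 hours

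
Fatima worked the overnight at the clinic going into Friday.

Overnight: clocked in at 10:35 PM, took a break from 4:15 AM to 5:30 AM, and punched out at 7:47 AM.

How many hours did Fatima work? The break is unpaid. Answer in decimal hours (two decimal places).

Overnight: 10:35 PM → midnight = 1 h 25 min; midnight → 7:47 AM = 7 h 47 min; span 9 h 12 min; less 75 min break → 7 h 57 min

7.95 hours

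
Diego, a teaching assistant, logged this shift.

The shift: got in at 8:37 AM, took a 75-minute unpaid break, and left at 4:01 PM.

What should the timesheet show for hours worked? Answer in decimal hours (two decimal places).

The shift: 8:37 AM–4:01 PM = 7 h 24 min; less 75 min break → 6 h 9 min

6.15 hours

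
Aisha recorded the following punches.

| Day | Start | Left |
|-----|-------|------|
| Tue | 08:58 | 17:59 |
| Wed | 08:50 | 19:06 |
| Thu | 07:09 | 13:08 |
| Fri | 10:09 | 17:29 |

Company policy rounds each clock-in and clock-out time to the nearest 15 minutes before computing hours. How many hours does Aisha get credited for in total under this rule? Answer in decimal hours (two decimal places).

Tue: in 08:58→09:00, out 17:59→18:00; 9 h 0 min
Wed: in 08:50→08:45, out 19:06→19:00; 10 h 15 min
Thu: in 07:09→07:15, out 13:08→13:15; 6 h 0 min
Fri: in 10:09→10:15, out 17:29→17:30; 7 h 15 min
Total credited: 32 h 30 min.

32.50 hours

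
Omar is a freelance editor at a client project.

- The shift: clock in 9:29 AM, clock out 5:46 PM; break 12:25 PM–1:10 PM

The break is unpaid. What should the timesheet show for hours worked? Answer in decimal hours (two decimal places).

The shift: 9:29 AM–5:46 PM = 8 h 17 min; less 45 min break → 7 h 32 min

7.53 hours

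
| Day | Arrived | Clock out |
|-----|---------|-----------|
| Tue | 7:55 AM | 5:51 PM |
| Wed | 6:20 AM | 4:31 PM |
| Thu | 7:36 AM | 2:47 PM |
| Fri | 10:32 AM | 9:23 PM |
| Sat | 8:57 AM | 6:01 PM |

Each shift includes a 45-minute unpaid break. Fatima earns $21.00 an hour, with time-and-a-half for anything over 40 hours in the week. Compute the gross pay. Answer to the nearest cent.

Tue: 7:55 AM–5:51 PM = 9 h 56 min; less 45 min break → 9 h 11 min
Wed: 6:20 AM–4:31 PM = 10 h 11 min; less 45 min break → 9 h 26 min
Thu: 7:36 AM–2:47 PM = 7 h 11 min; less 45 min break → 6 h 26 min
Fri: 10:32 AM–9:23 PM = 10 h 51 min; less 45 min break → 10 h 6 min
Sat: 8:57 AM–6:01 PM = 9 h 4 min; less 45 min break → 8 h 19 min
Total worked: 43 h 28 min = 2608 min.
Regular 40 h 0 min = 2400 min at $21.00/h; overtime 3 h 28 min = 208 min at $31.50/h.
Pay = (2400 × $21.00 + 208 × $31.50) ÷ 60 = $949.20.

$949.20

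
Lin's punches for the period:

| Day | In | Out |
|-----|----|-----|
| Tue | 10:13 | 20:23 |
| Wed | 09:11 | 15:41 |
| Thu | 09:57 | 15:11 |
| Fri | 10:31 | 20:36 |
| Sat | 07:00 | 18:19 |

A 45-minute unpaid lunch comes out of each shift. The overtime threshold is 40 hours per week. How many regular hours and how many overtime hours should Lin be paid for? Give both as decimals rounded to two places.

Regular 39.55 hours, overtime 0.00 hours

Tue: 10:13–20:23 = 10 h 10 min; less 45 min break → 9 h 25 min
Wed: 09:11–15:41 = 6 h 30 min; less 45 min break → 5 h 45 min
Thu: 09:57–15:11 = 5 h 14 min; less 45 min break → 4 h 29 min
Fri: 10:31–20:36 = 10 h 5 min; less 45 min break → 9 h 20 min
Sat: 07:00–18:19 = 11 h 19 min; less 45 min break → 10 h 34 min
Total worked: 39 h 33 min = 39.55 h.
Threshold 40 h → overtime 0 h 0 min, regular 39 h 33 min.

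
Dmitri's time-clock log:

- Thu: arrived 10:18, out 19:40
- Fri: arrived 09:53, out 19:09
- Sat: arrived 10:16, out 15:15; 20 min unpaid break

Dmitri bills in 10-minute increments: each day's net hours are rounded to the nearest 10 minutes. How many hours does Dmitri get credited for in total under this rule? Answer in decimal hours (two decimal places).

Thu: 10:18–19:40 = 9 h 22 min → rounds to 9 h 20 min
Fri: 09:53–19:09 = 9 h 16 min → rounds to 9 h 20 min
Sat: 10:16–15:15 = 4 h 59 min − 20 min = 4 h 39 min → rounds to 4 h 40 min
Total credited: 23 h 20 min.

23.33 hours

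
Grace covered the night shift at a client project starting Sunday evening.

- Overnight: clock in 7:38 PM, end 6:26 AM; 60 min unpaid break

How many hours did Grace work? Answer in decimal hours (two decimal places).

Overnight: 7:38 PM → midnight = 4 h 22 min; midnight → 6:26 AM = 6 h 26 min; span 10 h 48 min; less 60 min break → 9 h 48 min

9.80 hours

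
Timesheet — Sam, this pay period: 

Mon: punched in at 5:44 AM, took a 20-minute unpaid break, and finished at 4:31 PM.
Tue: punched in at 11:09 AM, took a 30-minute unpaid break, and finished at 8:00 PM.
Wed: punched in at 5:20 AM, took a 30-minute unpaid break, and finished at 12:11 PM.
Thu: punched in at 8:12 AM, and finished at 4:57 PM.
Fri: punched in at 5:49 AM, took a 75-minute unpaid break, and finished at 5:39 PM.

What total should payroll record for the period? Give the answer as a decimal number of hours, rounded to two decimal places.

44.48 hours

Mon: 5:44 AM–4:31 PM = 10 h 47 min; less 20 min break → 10 h 27 min
Tue: 11:09 AM–8:00 PM = 8 h 51 min; less 30 min break → 8 h 21 min
Wed: 5:20 AM–12:11 PM = 6 h 51 min; less 30 min break → 6 h 21 min
Thu: 8:12 AM–4:57 PM = 8 h 45 min
Fri: 5:49 AM–5:39 PM = 11 h 50 min; less 75 min break → 10 h 35 min
Total: 10 h 27 min + 8 h 21 min + 6 h 21 min + 8 h 45 min + 10 h 35 min = 44 h 29 min.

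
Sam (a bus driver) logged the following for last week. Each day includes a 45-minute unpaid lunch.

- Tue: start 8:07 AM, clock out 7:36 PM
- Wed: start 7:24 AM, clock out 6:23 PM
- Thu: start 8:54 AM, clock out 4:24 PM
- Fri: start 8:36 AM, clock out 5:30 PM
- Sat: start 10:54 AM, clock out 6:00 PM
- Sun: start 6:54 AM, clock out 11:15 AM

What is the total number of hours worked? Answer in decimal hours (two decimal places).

45.82 hours

Tue: 8:07 AM–7:36 PM = 11 h 29 min; less 45 min break → 10 h 44 min
Wed: 7:24 AM–6:23 PM = 10 h 59 min; less 45 min break → 10 h 14 min
Thu: 8:54 AM–4:24 PM = 7 h 30 min; less 45 min break → 6 h 45 min
Fri: 8:36 AM–5:30 PM = 8 h 54 min; less 45 min break → 8 h 9 min
Sat: 10:54 AM–6:00 PM = 7 h 6 min; less 45 min break → 6 h 21 min
Sun: 6:54 AM–11:15 AM = 4 h 21 min; less 45 min break → 3 h 36 min
Total: 10 h 44 min + 10 h 14 min + 6 h 45 min + 8 h 9 min + 6 h 21 min + 3 h 36 min = 45 h 49 min.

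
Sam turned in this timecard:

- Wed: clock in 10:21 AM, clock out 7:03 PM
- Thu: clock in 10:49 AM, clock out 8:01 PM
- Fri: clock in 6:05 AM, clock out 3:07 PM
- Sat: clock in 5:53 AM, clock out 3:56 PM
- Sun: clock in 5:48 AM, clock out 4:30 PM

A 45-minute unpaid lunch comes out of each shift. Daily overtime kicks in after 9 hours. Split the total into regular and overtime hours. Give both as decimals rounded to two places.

Regular 42.68 hours, overtime 1.25 hours

Wed: 10:21 AM–7:03 PM = 8 h 42 min; less 45 min break → 7 h 57 min
Thu: 10:49 AM–8:01 PM = 9 h 12 min; less 45 min break → 8 h 27 min
Fri: 6:05 AM–3:07 PM = 9 h 2 min; less 45 min break → 8 h 17 min
Sat: 5:53 AM–3:56 PM = 10 h 3 min; less 45 min break → 9 h 18 min
Sun: 5:48 AM–4:30 PM = 10 h 42 min; less 45 min break → 9 h 57 min
Wed reg 7 h 57 min / OT 0 h 0 min; Thu reg 8 h 27 min / OT 0 h 0 min; Fri reg 8 h 17 min / OT 0 h 0 min; Sat reg 9 h 0 min / OT 0 h 18 min; Sun reg 9 h 0 min / OT 0 h 57 min.
Totals: regular 42 h 41 min, overtime 1 h 15 min.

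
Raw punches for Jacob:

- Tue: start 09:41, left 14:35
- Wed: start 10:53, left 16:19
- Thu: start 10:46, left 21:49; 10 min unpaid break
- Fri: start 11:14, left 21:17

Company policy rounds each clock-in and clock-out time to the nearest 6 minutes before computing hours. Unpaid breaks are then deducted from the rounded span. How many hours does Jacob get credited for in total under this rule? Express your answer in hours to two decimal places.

31.23 hours

Tue: in 09:41→09:42, out 14:35→14:36; 4 h 54 min
Wed: in 10:53→10:54, out 16:19→16:18; 5 h 24 min
Thu: in 10:46→10:48, out 21:49→21:48; 11 h 0 min − 10 min = 10 h 50 min
Fri: in 11:14→11:12, out 21:17→21:18; 10 h 6 min
Total credited: 31 h 14 min.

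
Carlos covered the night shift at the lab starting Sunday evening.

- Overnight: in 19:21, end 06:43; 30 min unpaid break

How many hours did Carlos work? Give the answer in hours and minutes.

Overnight: 19:21 → midnight = 4 h 39 min; midnight → 06:43 = 6 h 43 min; span 11 h 22 min; less 30 min break → 10 h 52 min

10 h 52 min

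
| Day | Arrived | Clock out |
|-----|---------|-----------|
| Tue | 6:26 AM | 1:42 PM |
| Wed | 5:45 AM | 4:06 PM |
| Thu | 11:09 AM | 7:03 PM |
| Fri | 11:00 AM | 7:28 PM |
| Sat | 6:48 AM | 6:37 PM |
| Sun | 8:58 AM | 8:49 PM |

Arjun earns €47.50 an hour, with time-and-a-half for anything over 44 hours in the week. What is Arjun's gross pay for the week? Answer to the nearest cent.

Tue: 6:26 AM–1:42 PM = 7 h 16 min
Wed: 5:45 AM–4:06 PM = 10 h 21 min
Thu: 11:09 AM–7:03 PM = 7 h 54 min
Fri: 11:00 AM–7:28 PM = 8 h 28 min
Sat: 6:48 AM–6:37 PM = 11 h 49 min
Sun: 8:58 AM–8:49 PM = 11 h 51 min
Total worked: 57 h 39 min = 3459 min.
Regular 44 h 0 min = 2640 min at €47.50/h; overtime 13 h 39 min = 819 min at €71.25/h.
Pay = (2640 × €47.50 + 819 × €71.25) ÷ 60 = €3062.56.

€3062.56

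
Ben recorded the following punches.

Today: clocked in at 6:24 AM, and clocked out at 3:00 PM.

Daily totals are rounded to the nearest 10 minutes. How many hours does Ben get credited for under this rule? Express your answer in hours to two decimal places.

Today: 6:24 AM–3:00 PM = 8 h 36 min → rounds to 8 h 40 min

8.67 hours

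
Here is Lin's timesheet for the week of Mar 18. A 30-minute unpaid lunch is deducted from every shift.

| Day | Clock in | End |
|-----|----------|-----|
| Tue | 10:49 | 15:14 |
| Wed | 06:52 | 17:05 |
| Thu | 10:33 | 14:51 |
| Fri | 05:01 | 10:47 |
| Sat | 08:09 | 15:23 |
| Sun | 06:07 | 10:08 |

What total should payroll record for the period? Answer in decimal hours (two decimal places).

32.95 hours

Tue: 10:49–15:14 = 4 h 25 min; less 30 min break → 3 h 55 min
Wed: 06:52–17:05 = 10 h 13 min; less 30 min break → 9 h 43 min
Thu: 10:33–14:51 = 4 h 18 min; less 30 min break → 3 h 48 min
Fri: 05:01–10:47 = 5 h 46 min; less 30 min break → 5 h 16 min
Sat: 08:09–15:23 = 7 h 14 min; less 30 min break → 6 h 44 min
Sun: 06:07–10:08 = 4 h 1 min; less 30 min break → 3 h 31 min
Total: 3 h 55 min + 9 h 43 min + 3 h 48 min + 5 h 16 min + 6 h 44 min + 3 h 31 min = 32 h 57 min.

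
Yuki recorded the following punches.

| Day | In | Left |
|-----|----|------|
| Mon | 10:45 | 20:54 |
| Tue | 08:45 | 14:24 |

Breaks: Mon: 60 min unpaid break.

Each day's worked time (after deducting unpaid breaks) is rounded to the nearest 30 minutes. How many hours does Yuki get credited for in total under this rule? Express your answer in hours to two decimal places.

14.50 hours

Mon: 10:45–20:54 = 10 h 9 min − 60 min = 9 h 9 min → rounds to 9 h 0 min
Tue: 08:45–14:24 = 5 h 39 min → rounds to 5 h 30 min
Total credited: 14 h 30 min.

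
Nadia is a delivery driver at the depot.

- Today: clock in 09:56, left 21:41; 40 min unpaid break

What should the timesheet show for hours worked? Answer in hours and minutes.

Today: 09:56–21:41 = 11 h 45 min; less 40 min break → 11 h 5 min

11 h 5 min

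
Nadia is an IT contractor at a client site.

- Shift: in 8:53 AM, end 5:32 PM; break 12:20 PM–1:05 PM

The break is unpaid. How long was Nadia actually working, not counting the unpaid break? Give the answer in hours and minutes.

7 h 54 min

Shift: 8:53 AM–5:32 PM = 8 h 39 min; less 45 min break → 7 h 54 min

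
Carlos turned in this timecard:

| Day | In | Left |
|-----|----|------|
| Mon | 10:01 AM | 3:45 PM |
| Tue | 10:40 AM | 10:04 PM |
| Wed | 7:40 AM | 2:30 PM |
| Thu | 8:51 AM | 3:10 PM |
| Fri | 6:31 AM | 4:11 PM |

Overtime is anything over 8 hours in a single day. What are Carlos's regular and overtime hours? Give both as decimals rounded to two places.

Regular 34.88 hours, overtime 5.07 hours

Mon: 10:01 AM–3:45 PM = 5 h 44 min
Tue: 10:40 AM–10:04 PM = 11 h 24 min
Wed: 7:40 AM–2:30 PM = 6 h 50 min
Thu: 8:51 AM–3:10 PM = 6 h 19 min
Fri: 6:31 AM–4:11 PM = 9 h 40 min
Mon reg 5 h 44 min / OT 0 h 0 min; Tue reg 8 h 0 min / OT 3 h 24 min; Wed reg 6 h 50 min / OT 0 h 0 min; Thu reg 6 h 19 min / OT 0 h 0 min; Fri reg 8 h 0 min / OT 1 h 40 min.
Totals: regular 34 h 53 min, overtime 5 h 4 min.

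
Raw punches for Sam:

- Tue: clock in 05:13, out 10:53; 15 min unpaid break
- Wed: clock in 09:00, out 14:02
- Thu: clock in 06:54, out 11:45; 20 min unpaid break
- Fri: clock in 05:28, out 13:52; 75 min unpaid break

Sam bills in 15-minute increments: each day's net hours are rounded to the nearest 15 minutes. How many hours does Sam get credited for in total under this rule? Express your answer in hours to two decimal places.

Tue: 05:13–10:53 = 5 h 40 min − 15 min = 5 h 25 min → rounds to 5 h 30 min
Wed: 09:00–14:02 = 5 h 2 min → rounds to 5 h 0 min
Thu: 06:54–11:45 = 4 h 51 min − 20 min = 4 h 31 min → rounds to 4 h 30 min
Fri: 05:28–13:52 = 8 h 24 min − 75 min = 7 h 9 min → rounds to 7 h 15 min
Total credited: 22 h 15 min.

22.25 hours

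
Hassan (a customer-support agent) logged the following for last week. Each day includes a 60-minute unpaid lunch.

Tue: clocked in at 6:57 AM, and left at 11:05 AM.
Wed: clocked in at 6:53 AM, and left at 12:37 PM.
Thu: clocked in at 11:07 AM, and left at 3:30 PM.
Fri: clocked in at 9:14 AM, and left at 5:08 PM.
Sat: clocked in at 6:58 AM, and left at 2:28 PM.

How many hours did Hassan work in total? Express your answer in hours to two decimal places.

24.65 hours

Tue: 6:57 AM–11:05 AM = 4 h 8 min; less 60 min break → 3 h 8 min
Wed: 6:53 AM–12:37 PM = 5 h 44 min; less 60 min break → 4 h 44 min
Thu: 11:07 AM–3:30 PM = 4 h 23 min; less 60 min break → 3 h 23 min
Fri: 9:14 AM–5:08 PM = 7 h 54 min; less 60 min break → 6 h 54 min
Sat: 6:58 AM–2:28 PM = 7 h 30 min; less 60 min break → 6 h 30 min
Total: 3 h 8 min + 4 h 44 min + 3 h 23 min + 6 h 54 min + 6 h 30 min = 24 h 39 min.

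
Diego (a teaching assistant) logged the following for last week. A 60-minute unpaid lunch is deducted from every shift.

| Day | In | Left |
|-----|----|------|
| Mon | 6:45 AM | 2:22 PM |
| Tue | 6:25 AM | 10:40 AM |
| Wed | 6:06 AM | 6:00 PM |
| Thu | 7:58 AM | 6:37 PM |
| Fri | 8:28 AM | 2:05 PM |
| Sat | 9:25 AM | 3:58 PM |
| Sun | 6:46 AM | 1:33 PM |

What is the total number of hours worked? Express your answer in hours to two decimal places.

46.37 hours

Mon: 6:45 AM–2:22 PM = 7 h 37 min; less 60 min break → 6 h 37 min
Tue: 6:25 AM–10:40 AM = 4 h 15 min; less 60 min break → 3 h 15 min
Wed: 6:06 AM–6:00 PM = 11 h 54 min; less 60 min break → 10 h 54 min
Thu: 7:58 AM–6:37 PM = 10 h 39 min; less 60 min break → 9 h 39 min
Fri: 8:28 AM–2:05 PM = 5 h 37 min; less 60 min break → 4 h 37 min
Sat: 9:25 AM–3:58 PM = 6 h 33 min; less 60 min break → 5 h 33 min
Sun: 6:46 AM–1:33 PM = 6 h 47 min; less 60 min break → 5 h 47 min
Total: 6 h 37 min + 3 h 15 min + 10 h 54 min + 9 h 39 min + 4 h 37 min + 5 h 33 min + 5 h 47 min = 46 h 22 min.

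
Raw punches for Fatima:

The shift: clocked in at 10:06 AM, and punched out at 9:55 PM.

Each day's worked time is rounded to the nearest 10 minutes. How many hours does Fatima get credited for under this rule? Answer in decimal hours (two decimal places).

11.83 hours

The shift: 10:06 AM–9:55 PM = 11 h 49 min → rounds to 11 h 50 min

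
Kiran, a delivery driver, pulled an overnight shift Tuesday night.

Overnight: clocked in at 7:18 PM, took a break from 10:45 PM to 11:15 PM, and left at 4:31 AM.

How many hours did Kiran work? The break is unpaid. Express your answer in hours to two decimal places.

8.72 hours

Overnight: 7:18 PM → midnight = 4 h 42 min; midnight → 4:31 AM = 4 h 31 min; span 9 h 13 min; less 30 min break → 8 h 43 min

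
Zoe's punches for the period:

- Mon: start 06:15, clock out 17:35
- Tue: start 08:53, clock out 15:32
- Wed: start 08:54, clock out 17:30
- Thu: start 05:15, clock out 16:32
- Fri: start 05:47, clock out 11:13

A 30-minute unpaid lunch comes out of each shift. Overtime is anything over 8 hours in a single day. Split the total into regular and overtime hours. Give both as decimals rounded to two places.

Mon: 06:15–17:35 = 11 h 20 min; less 30 min break → 10 h 50 min
Tue: 08:53–15:32 = 6 h 39 min; less 30 min break → 6 h 9 min
Wed: 08:54–17:30 = 8 h 36 min; less 30 min break → 8 h 6 min
Thu: 05:15–16:32 = 11 h 17 min; less 30 min break → 10 h 47 min
Fri: 05:47–11:13 = 5 h 26 min; less 30 min break → 4 h 56 min
Mon reg 8 h 0 min / OT 2 h 50 min; Tue reg 6 h 9 min / OT 0 h 0 min; Wed reg 8 h 0 min / OT 0 h 6 min; Thu reg 8 h 0 min / OT 2 h 47 min; Fri reg 4 h 56 min / OT 0 h 0 min.
Totals: regular 35 h 5 min, overtime 5 h 43 min.

Regular 35.08 hours, overtime 5.72 hours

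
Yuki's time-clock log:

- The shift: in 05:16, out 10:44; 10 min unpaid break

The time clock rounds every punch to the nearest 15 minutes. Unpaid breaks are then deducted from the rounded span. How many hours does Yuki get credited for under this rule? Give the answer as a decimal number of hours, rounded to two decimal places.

5.33 hours

The shift: in 05:16→05:15, out 10:44→10:45; 5 h 30 min − 10 min = 5 h 20 min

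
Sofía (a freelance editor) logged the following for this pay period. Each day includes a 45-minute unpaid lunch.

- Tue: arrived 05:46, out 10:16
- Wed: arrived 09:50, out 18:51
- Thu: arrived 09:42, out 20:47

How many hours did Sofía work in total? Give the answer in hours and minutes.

Tue: 05:46–10:16 = 4 h 30 min; less 45 min break → 3 h 45 min
Wed: 09:50–18:51 = 9 h 1 min; less 45 min break → 8 h 16 min
Thu: 09:42–20:47 = 11 h 5 min; less 45 min break → 10 h 20 min
Total: 3 h 45 min + 8 h 16 min + 10 h 20 min = 22 h 21 min.

22 h 21 min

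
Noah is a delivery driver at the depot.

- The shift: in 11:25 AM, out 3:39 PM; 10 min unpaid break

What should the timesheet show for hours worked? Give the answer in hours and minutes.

4 h 4 min

The shift: 11:25 AM–3:39 PM = 4 h 14 min; less 10 min break → 4 h 4 min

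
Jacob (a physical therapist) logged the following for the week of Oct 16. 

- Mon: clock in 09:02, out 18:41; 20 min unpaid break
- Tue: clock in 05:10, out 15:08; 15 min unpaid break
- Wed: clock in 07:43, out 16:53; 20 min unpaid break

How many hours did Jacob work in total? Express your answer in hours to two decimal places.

Mon: 09:02–18:41 = 9 h 39 min; less 20 min break → 9 h 19 min
Tue: 05:10–15:08 = 9 h 58 min; less 15 min break → 9 h 43 min
Wed: 07:43–16:53 = 9 h 10 min; less 20 min break → 8 h 50 min
Total: 9 h 19 min + 9 h 43 min + 8 h 50 min = 27 h 52 min.

27.87 hours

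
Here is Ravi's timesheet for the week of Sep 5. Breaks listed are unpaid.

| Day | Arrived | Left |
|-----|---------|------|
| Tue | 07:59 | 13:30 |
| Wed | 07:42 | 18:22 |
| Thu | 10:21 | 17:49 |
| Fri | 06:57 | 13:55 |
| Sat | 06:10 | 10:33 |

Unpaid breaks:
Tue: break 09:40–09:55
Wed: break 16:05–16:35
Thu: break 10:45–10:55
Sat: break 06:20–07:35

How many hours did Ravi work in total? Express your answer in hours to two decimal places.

Tue: 07:59–13:30 = 5 h 31 min; less 15 min break → 5 h 16 min
Wed: 07:42–18:22 = 10 h 40 min; less 30 min break → 10 h 10 min
Thu: 10:21–17:49 = 7 h 28 min; less 10 min break → 7 h 18 min
Fri: 06:57–13:55 = 6 h 58 min
Sat: 06:10–10:33 = 4 h 23 min; less 75 min break → 3 h 8 min
Total: 5 h 16 min + 10 h 10 min + 7 h 18 min + 6 h 58 min + 3 h 8 min = 32 h 50 min.

32.83 hours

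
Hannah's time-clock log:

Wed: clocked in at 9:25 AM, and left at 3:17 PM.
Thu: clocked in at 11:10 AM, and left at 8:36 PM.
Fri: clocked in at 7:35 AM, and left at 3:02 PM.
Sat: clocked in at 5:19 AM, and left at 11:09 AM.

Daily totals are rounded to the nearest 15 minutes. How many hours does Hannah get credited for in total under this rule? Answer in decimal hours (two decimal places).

28.50 hours

Wed: 9:25 AM–3:17 PM = 5 h 52 min → rounds to 5 h 45 min
Thu: 11:10 AM–8:36 PM = 9 h 26 min → rounds to 9 h 30 min
Fri: 7:35 AM–3:02 PM = 7 h 27 min → rounds to 7 h 30 min
Sat: 5:19 AM–11:09 AM = 5 h 50 min → rounds to 5 h 45 min
Total credited: 28 h 30 min.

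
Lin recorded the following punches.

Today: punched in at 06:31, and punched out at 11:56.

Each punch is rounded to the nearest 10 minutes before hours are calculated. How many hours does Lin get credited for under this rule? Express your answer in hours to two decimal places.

Today: in 06:31→06:30, out 11:56→12:00; 5 h 30 min

5.50 hours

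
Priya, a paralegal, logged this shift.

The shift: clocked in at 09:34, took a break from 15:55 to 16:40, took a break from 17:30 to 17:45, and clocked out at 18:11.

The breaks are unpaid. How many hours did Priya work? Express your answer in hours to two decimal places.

The shift: 09:34–18:11 = 8 h 37 min; less 60 min break → 7 h 37 min

7.62 hours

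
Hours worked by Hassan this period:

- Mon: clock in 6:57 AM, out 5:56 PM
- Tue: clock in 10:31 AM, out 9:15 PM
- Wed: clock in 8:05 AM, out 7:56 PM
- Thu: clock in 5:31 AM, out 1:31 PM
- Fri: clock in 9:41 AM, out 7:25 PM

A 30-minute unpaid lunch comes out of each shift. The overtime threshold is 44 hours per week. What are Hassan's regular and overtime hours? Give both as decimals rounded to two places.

Mon: 6:57 AM–5:56 PM = 10 h 59 min; less 30 min break → 10 h 29 min
Tue: 10:31 AM–9:15 PM = 10 h 44 min; less 30 min break → 10 h 14 min
Wed: 8:05 AM–7:56 PM = 11 h 51 min; less 30 min break → 11 h 21 min
Thu: 5:31 AM–1:31 PM = 8 h 0 min; less 30 min break → 7 h 30 min
Fri: 9:41 AM–7:25 PM = 9 h 44 min; less 30 min break → 9 h 14 min
Total worked: 48 h 48 min = 48.80 h.
Threshold 44 h → overtime 4 h 48 min, regular 44 h 0 min.

Regular 44.00 hours, overtime 4.80 hours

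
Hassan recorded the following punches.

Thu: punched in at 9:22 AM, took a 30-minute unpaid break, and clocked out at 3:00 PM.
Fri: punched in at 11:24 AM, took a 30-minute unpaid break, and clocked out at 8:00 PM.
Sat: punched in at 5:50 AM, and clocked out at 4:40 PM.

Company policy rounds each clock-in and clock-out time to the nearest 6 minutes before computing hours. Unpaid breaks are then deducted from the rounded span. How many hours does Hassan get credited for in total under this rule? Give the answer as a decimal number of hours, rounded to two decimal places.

Thu: in 9:22 AM→9:24 AM, out 3:00 PM→3:00 PM; 5 h 36 min − 30 min = 5 h 6 min
Fri: in 11:24 AM→11:24 AM, out 8:00 PM→8:00 PM; 8 h 36 min − 30 min = 8 h 6 min
Sat: in 5:50 AM→5:48 AM, out 4:40 PM→4:42 PM; 10 h 54 min
Total credited: 24 h 6 min.

24.10 hours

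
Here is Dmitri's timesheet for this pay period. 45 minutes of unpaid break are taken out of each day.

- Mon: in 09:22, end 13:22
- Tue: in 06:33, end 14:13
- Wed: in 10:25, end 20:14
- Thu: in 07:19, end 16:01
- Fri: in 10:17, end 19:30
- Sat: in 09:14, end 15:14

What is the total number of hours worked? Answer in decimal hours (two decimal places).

40.90 hours

Mon: 09:22–13:22 = 4 h 0 min; less 45 min break → 3 h 15 min
Tue: 06:33–14:13 = 7 h 40 min; less 45 min break → 6 h 55 min
Wed: 10:25–20:14 = 9 h 49 min; less 45 min break → 9 h 4 min
Thu: 07:19–16:01 = 8 h 42 min; less 45 min break → 7 h 57 min
Fri: 10:17–19:30 = 9 h 13 min; less 45 min break → 8 h 28 min
Sat: 09:14–15:14 = 6 h 0 min; less 45 min break → 5 h 15 min
Total: 3 h 15 min + 6 h 55 min + 9 h 4 min + 7 h 57 min + 8 h 28 min + 5 h 15 min = 40 h 54 min.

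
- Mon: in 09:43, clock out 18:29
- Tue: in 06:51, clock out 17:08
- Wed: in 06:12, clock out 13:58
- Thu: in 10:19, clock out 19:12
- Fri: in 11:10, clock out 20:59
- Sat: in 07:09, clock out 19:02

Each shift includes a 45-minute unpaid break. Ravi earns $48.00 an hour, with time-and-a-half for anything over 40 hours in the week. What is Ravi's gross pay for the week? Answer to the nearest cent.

Mon: 09:43–18:29 = 8 h 46 min; less 45 min break → 8 h 1 min
Tue: 06:51–17:08 = 10 h 17 min; less 45 min break → 9 h 32 min
Wed: 06:12–13:58 = 7 h 46 min; less 45 min break → 7 h 1 min
Thu: 10:19–19:12 = 8 h 53 min; less 45 min break → 8 h 8 min
Fri: 11:10–20:59 = 9 h 49 min; less 45 min break → 9 h 4 min
Sat: 07:09–19:02 = 11 h 53 min; less 45 min break → 11 h 8 min
Total worked: 52 h 54 min = 3174 min.
Regular 40 h 0 min = 2400 min at $48.00/h; overtime 12 h 54 min = 774 min at $72.00/h.
Pay = (2400 × $48.00 + 774 × $72.00) ÷ 60 = $2848.80.

$2848.80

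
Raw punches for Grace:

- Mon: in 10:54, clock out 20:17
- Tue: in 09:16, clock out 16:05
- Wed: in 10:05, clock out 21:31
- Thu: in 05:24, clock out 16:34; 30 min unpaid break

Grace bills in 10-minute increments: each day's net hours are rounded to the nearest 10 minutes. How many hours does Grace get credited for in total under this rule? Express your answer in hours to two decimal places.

38.33 hours

Mon: 10:54–20:17 = 9 h 23 min → rounds to 9 h 20 min
Tue: 09:16–16:05 = 6 h 49 min → rounds to 6 h 50 min
Wed: 10:05–21:31 = 11 h 26 min → rounds to 11 h 30 min
Thu: 05:24–16:34 = 11 h 10 min − 30 min = 10 h 40 min → rounds to 10 h 40 min
Total credited: 38 h 20 min.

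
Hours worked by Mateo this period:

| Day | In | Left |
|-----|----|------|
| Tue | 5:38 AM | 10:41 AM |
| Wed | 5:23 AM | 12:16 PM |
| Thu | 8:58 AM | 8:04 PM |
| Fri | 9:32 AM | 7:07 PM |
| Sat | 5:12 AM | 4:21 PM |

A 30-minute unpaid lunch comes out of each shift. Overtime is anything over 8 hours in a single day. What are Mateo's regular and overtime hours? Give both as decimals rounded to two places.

Regular 34.93 hours, overtime 6.33 hours

Tue: 5:38 AM–10:41 AM = 5 h 3 min; less 30 min break → 4 h 33 min
Wed: 5:23 AM–12:16 PM = 6 h 53 min; less 30 min break → 6 h 23 min
Thu: 8:58 AM–8:04 PM = 11 h 6 min; less 30 min break → 10 h 36 min
Fri: 9:32 AM–7:07 PM = 9 h 35 min; less 30 min break → 9 h 5 min
Sat: 5:12 AM–4:21 PM = 11 h 9 min; less 30 min break → 10 h 39 min
Tue reg 4 h 33 min / OT 0 h 0 min; Wed reg 6 h 23 min / OT 0 h 0 min; Thu reg 8 h 0 min / OT 2 h 36 min; Fri reg 8 h 0 min / OT 1 h 5 min; Sat reg 8 h 0 min / OT 2 h 39 min.
Totals: regular 34 h 56 min, overtime 6 h 20 min.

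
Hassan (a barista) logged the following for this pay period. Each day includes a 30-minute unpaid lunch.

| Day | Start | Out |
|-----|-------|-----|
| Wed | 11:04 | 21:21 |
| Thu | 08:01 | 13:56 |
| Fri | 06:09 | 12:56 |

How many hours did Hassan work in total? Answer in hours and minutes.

21 h 29 min

Wed: 11:04–21:21 = 10 h 17 min; less 30 min break → 9 h 47 min
Thu: 08:01–13:56 = 5 h 55 min; less 30 min break → 5 h 25 min
Fri: 06:09–12:56 = 6 h 47 min; less 30 min break → 6 h 17 min
Total: 9 h 47 min + 5 h 25 min + 6 h 17 min = 21 h 29 min.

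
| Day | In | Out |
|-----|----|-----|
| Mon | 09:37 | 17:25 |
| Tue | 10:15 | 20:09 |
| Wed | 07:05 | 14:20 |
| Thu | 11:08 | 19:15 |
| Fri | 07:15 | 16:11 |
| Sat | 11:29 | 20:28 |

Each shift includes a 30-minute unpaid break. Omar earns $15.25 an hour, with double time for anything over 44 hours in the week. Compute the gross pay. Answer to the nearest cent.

Mon: 09:37–17:25 = 7 h 48 min; less 30 min break → 7 h 18 min
Tue: 10:15–20:09 = 9 h 54 min; less 30 min break → 9 h 24 min
Wed: 07:05–14:20 = 7 h 15 min; less 30 min break → 6 h 45 min
Thu: 11:08–19:15 = 8 h 7 min; less 30 min break → 7 h 37 min
Fri: 07:15–16:11 = 8 h 56 min; less 30 min break → 8 h 26 min
Sat: 11:29–20:28 = 8 h 59 min; less 30 min break → 8 h 29 min
Total worked: 47 h 59 min = 2879 min.
Regular 44 h 0 min = 2640 min at $15.25/h; overtime 3 h 59 min = 239 min at $30.50/h.
Pay = (2640 × $15.25 + 239 × $30.50) ÷ 60 = $792.49.

$792.49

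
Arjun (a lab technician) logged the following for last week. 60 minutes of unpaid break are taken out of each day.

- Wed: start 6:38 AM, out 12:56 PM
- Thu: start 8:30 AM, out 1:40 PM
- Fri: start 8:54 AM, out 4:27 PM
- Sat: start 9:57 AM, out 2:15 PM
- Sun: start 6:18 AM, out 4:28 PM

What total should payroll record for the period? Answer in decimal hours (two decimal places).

28.48 hours

Wed: 6:38 AM–12:56 PM = 6 h 18 min; less 60 min break → 5 h 18 min
Thu: 8:30 AM–1:40 PM = 5 h 10 min; less 60 min break → 4 h 10 min
Fri: 8:54 AM–4:27 PM = 7 h 33 min; less 60 min break → 6 h 33 min
Sat: 9:57 AM–2:15 PM = 4 h 18 min; less 60 min break → 3 h 18 min
Sun: 6:18 AM–4:28 PM = 10 h 10 min; less 60 min break → 9 h 10 min
Total: 5 h 18 min + 4 h 10 min + 6 h 33 min + 3 h 18 min + 9 h 10 min = 28 h 29 min.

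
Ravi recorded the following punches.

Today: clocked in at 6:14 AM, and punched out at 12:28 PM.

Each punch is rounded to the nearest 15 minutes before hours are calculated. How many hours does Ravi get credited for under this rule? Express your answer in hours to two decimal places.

6.25 hours

Today: in 6:14 AM→6:15 AM, out 12:28 PM→12:30 PM; 6 h 15 min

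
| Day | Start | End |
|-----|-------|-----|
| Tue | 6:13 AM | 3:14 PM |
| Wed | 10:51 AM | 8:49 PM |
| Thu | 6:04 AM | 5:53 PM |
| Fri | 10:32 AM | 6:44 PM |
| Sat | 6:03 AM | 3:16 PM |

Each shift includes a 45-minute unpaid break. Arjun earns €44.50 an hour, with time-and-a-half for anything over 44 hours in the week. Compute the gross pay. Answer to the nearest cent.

Tue: 6:13 AM–3:14 PM = 9 h 1 min; less 45 min break → 8 h 16 min
Wed: 10:51 AM–8:49 PM = 9 h 58 min; less 45 min break → 9 h 13 min
Thu: 6:04 AM–5:53 PM = 11 h 49 min; less 45 min break → 11 h 4 min
Fri: 10:32 AM–6:44 PM = 8 h 12 min; less 45 min break → 7 h 27 min
Sat: 6:03 AM–3:16 PM = 9 h 13 min; less 45 min break → 8 h 28 min
Total worked: 44 h 28 min = 2668 min.
Regular 44 h 0 min = 2640 min at €44.50/h; overtime 0 h 28 min = 28 min at €66.75/h.
Pay = (2640 × €44.50 + 28 × €66.75) ÷ 60 = €1989.15.

€1989.15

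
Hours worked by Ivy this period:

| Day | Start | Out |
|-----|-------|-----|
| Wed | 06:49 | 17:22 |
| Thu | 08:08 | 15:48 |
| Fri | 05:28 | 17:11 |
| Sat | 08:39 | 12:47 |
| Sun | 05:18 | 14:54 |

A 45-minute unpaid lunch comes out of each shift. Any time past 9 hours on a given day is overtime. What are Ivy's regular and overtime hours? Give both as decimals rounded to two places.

Regular 37.15 hours, overtime 2.77 hours

Wed: 06:49–17:22 = 10 h 33 min; less 45 min break → 9 h 48 min
Thu: 08:08–15:48 = 7 h 40 min; less 45 min break → 6 h 55 min
Fri: 05:28–17:11 = 11 h 43 min; less 45 min break → 10 h 58 min
Sat: 08:39–12:47 = 4 h 8 min; less 45 min break → 3 h 23 min
Sun: 05:18–14:54 = 9 h 36 min; less 45 min break → 8 h 51 min
Wed reg 9 h 0 min / OT 0 h 48 min; Thu reg 6 h 55 min / OT 0 h 0 min; Fri reg 9 h 0 min / OT 1 h 58 min; Sat reg 3 h 23 min / OT 0 h 0 min; Sun reg 8 h 51 min / OT 0 h 0 min.
Totals: regular 37 h 9 min, overtime 2 h 46 min.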